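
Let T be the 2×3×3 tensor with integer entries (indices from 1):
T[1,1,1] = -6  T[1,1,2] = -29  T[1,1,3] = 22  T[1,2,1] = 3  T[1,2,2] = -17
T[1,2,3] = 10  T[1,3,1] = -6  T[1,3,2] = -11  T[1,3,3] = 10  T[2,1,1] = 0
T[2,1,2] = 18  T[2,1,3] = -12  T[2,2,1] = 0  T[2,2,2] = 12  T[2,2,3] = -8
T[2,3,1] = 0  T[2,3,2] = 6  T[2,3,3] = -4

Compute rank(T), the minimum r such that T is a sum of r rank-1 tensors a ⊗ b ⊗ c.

Lower bound: the mode-2 unfolding of T (rows indexed by j, columns by (i,k) = (1,1), (1,2), (1,3), (2,1), (2,2), (2,3)) is [[-6, -29, 22, 0, 18, -12], [3, -17, 10, 0, 12, -8], [-6, -11, 10, 0, 6, -4]].
There the 2×2 minor on rows j ∈ {1, 2}, columns (i,k) ∈ {(1,1), (1,2)} is det [[-6, -29], [3, -17]] = 189 ≠ 0, so this unfolding has rank ≥ 2; CP rank is at least every unfolding rank, so rank(T) ≥ 2. (Flattening ranks never certify an upper bound on CP rank; for that we must actually write T with 2 rank-1 terms.)
Upper bound — finding two terms. Write S_k = T[:,:,k] for the frontal slices: S₁ = [[-6, 3, -6], [0, 0, 0]], S₂ = [[-29, -17, -11], [18, 12, 6]], S₃ = [[22, 10, 10], [-12, -8, -4]].
If T = a₁ ⊗ b₁ ⊗ c₁ + a₂ ⊗ b₂ ⊗ c₂ then each S_k = c₁[k]·a₁b₁ᵀ + c₂[k]·a₂b₂ᵀ. S₁ and S₂ are linearly independent, so a₁b₁ᵀ and a₂b₂ᵀ must span the same plane of matrices: they are the rank-1 matrices of the form x·S₁ + y·S₂.
The 2×2 minor of x·S₁ + y·S₂ on rows {1,2}, columns {1,2} is −126·xy − 42·y² = (-42)·(y)(3·x + y), vanishing at (x:y) = (1:0) and (1:-3).
M₁ = S₁ = [[-6, 3, -6], [0, 0, 0]] = (-3)·[1, 0][2, -1, 2]ᵀ and M₂ = S₁ − 3·S₂ = [[81, 54, 27], [-54, -36, -18]] = 9·[3, -2][3, 2, 1]ᵀ, so take a₁ = [1, 0], b₁ = [2, -1, 2], a₂ = [3, -2], b₂ = [3, 2, 1].
Each slice is an integer combination of E₁ = a₁b₁ᵀ and E₂ = a₂b₂ᵀ: S₁ = −3·E₁, S₂ = −E₁ − 3·E₂, S₃ = 2·E₁ + 2·E₂; reading off coefficients, c₁ = [-3, -1, 2] and c₂ = [0, -3, 2].
Hence T = [1, 0] ⊗ [2, -1, 2] ⊗ [-3, -1, 2] + [3, -2] ⊗ [3, 2, 1] ⊗ [0, -3, 2], so rank(T) ≤ 2.
These bounds meet, so rank(T) = 2.

2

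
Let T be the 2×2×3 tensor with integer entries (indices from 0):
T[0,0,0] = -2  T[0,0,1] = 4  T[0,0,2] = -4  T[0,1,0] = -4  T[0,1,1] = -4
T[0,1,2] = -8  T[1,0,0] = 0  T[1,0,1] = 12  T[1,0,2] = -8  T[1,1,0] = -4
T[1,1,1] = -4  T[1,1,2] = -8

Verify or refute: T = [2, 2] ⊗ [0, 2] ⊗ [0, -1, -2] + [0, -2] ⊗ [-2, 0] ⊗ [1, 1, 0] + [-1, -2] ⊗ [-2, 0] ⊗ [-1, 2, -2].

No

Reconstruct entry (0,1,0) from the claimed factors: Σₗ aₗ[0]bₗ[1]cₗ[0] = (2)·(2)·(0) + (0)·(0)·(1) + (-1)·(0)·(-1) = 0, but T[0,1,0] = -4. The claim is false.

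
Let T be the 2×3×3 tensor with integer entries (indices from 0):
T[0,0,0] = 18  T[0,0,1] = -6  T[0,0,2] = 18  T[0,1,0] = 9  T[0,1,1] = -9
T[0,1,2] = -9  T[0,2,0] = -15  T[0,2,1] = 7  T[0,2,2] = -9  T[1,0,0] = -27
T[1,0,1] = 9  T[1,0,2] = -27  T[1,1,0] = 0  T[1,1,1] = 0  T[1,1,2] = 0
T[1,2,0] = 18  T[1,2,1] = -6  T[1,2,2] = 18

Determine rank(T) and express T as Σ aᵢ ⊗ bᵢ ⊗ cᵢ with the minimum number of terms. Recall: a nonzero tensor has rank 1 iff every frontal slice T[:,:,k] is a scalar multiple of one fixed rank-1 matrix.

rank(T) = 2

Lower bound: in the mode-2 unfolding of T (rows indexed by j, columns by (i,k)) the 2×2 minor on rows j ∈ {0, 1}, columns (i,k) ∈ {(0,0), (0,1)} is det [[18, -6], [9, -9]] = -108 ≠ 0, so that unfolding has rank ≥ 2 and hence rank(T) ≥ 2 (CP rank is at least every unfolding rank, though it can be larger).
Upper bound: with S_k = T[:,:,k], the two rank-1 terms a₁b₁ᵀ, a₂b₂ᵀ are the rank-1 members of the pencil x·S₀ + y·S₁.
The 2×2 minor of x·S₀ + y·S₁ on rows {0,1}, columns {0,1} is 243·x² − 324·xy + 81·y² = 81·(3·x − y)(x − y), vanishing at (x:y) = (1:3) and (1:1).
M₁ = S₀ + 3·S₁ = [[0, -18, 6], [0, 0, 0]] = (-6)·(1, 0)(0, 3, -1)ᵀ and M₂ = S₀ + S₁ = [[12, 0, -8], [-18, 0, 12]] = 2·(2, -3)(3, 0, -2)ᵀ, so take a₁ = (1, 0), b₁ = (0, 3, -1), a₂ = (2, -3), b₂ = (3, 0, -2).
Each slice is an integer combination of E₁ = a₁b₁ᵀ and E₂ = a₂b₂ᵀ: S₀ = 3·E₁ + 3·E₂, S₁ = −3·E₁ − E₂, S₂ = −3·E₁ + 3·E₂; reading off coefficients, c₁ = (3, -3, -3) and c₂ = (3, -1, 3).
Hence T = (1, 0) ⊗ (0, 3, -1) ⊗ (3, -3, -3) + (2, -3) ⊗ (3, 0, -2) ⊗ (3, -1, 3), so rank(T) ≤ 2.
These bounds meet, so rank(T) = 2.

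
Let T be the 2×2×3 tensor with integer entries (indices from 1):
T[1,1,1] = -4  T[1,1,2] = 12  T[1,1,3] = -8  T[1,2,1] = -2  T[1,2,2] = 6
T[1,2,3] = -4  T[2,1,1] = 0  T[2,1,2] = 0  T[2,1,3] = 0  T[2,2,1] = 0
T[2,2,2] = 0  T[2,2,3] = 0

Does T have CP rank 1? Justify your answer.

If T = a ⊗ b ⊗ c then every fibre of T is a multiple of the corresponding factor, so read the factors off the fibres through the nonzero entry T[1,1,1] = -4.
The mode-1 fibre T[:,1,1] = [-4, 0] gives a = [1, 0] (primitive direction); the mode-2 fibre T[1,:,1] = [-4, -2] gives b = [2, 1]; then c[k] = T[1,1,k] / (a[1]·b[1]) = [-4, 12, -8] / 2 = [-2, 6, -4].
Expanding [1, 0] ⊗ [2, 1] ⊗ [-2, 6, -4] reproduces all 12 entries of T, so T = [1, 0] ⊗ [2, 1] ⊗ [-2, 6, -4] and rank(T) ≤ 1.
Equivalently every frontal slice T[:,:,k] is c[k] times the rank-1 matrix [1, 0] ⊗ [2, 1]. So T has rank 1 (it is nonzero).

Yes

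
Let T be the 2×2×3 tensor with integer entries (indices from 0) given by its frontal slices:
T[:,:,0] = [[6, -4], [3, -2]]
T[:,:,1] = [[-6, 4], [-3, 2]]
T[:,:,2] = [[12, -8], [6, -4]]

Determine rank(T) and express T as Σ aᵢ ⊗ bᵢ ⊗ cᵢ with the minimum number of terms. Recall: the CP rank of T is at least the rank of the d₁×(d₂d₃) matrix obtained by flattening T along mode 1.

rank(T) = 1

Lower bound: T ≠ 0 (e.g. T[0,0,0] = 6), so rank(T) ≥ 1.
Upper bound: if T = a ⊗ b ⊗ c then every fibre of T is a multiple of the corresponding factor, so read the factors off the fibres through the nonzero entry T[0,0,0] = 6.
The mode-1 fibre T[:,0,0] = [6, 3] gives a = [2, 1] (primitive direction); the mode-2 fibre T[0,:,0] = [6, -4] gives b = [3, -2]; then c[k] = T[0,0,k] / (a[0]·b[0]) = [6, -6, 12] / 6 = [1, -1, 2].
Expanding [2, 1] ⊗ [3, -2] ⊗ [1, -1, 2] reproduces all 12 entries of T, so T = [2, 1] ⊗ [3, -2] ⊗ [1, -1, 2] and rank(T) ≤ 1.
These bounds meet, so rank(T) = 1.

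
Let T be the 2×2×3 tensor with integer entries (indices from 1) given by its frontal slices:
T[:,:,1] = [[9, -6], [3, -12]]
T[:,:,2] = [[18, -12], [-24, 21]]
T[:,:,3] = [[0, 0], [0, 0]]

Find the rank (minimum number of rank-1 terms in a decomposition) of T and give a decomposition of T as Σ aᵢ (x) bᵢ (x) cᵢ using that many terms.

Lower bound: the mode-2 unfolding of T (rows indexed by j, columns by (i,k) = (1,1), (1,2), (1,3), (2,1), (2,2), (2,3)) is [[9, 18, 0, 3, -24, 0], [-6, -12, 0, -12, 21, 0]].
There the 2×2 minor on rows j ∈ {1, 2}, columns (i,k) ∈ {(1,1), (2,1)} is det [[9, 3], [-6, -12]] = -90 ≠ 0, so this unfolding has rank ≥ 2; CP rank is at least every unfolding rank, so rank(T) ≥ 2. (Flattening ranks never certify an upper bound on CP rank; for that we must actually write T with 2 rank-1 terms.)
Upper bound — finding two terms. Write S_k = T[:,:,k] for the frontal slices: S₁ = [[9, -6], [3, -12]], S₂ = [[18, -12], [-24, 21]], S₃ = [[0, 0], [0, 0]].
If T = a₁ (x) b₁ (x) c₁ + a₂ (x) b₂ (x) c₂ then each S_k = c₁[k]·a₁b₁ᵀ + c₂[k]·a₂b₂ᵀ. S₁ and S₂ are linearly independent, so a₁b₁ᵀ and a₂b₂ᵀ must span the same plane of matrices: they are the rank-1 matrices of the form x·S₁ + y·S₂.
det(x·S₁ + y·S₂) is −90·x² − 135·xy + 90·y² = (-45)·(x + 2·y)(2·x − y), vanishing at (x:y) = (2:-1) and (1:2).
M₁ = 2·S₁ − S₂ = [[0, 0], [30, -45]] = 15·[0, 1][2, -3]ᵀ and M₂ = S₁ + 2·S₂ = [[45, -30], [-45, 30]] = 15·[1, -1][3, -2]ᵀ, so take a₁ = [0, 1], b₁ = [2, -3], a₂ = [1, -1], b₂ = [3, -2].
Each slice is an integer combination of E₁ = a₁b₁ᵀ and E₂ = a₂b₂ᵀ: S₁ = 6·E₁ + 3·E₂, S₂ = −3·E₁ + 6·E₂, S₃ = 0; reading off coefficients, c₁ = [6, -3, 0] and c₂ = [3, 6, 0].
Hence T = [0, 1] (x) [2, -3] (x) [6, -3, 0] + [1, -1] (x) [3, -2] (x) [3, 6, 0], so rank(T) ≤ 2.
These bounds meet, so rank(T) = 2.
Check entry T[1,2,2] = -12: (0)·(-3)·(-3) + (1)·(-2)·(6) = -12.

rank(T) = 2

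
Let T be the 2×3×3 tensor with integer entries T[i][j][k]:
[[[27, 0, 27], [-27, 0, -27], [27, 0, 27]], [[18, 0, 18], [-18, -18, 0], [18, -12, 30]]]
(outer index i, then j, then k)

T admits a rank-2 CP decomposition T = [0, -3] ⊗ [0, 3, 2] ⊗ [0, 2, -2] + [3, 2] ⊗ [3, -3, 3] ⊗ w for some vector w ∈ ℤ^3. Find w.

w = [3, 0, 3]

Subtract the known terms from T to get the rank-1 residual R = [3, 2] ⊗ [3, -3, 3] ⊗ w, so R[i,j,k] = a[i]·b[j]·w[k]. Pick indices with nonzero a[0]·b[0] = (3)·(3) = 9. Only the fibre through (0,0,·) is needed: R[0,0,:] = T[0,0,:] − Σₗ aₗ[0]bₗ[0]cₗ = [27, 0, 27] − (0)·(0)·[0, 2, -2] = [27, 0, 27]. Then w[k] = R[0,0,k] / 9 for each k, giving w = [27, 0, 27] / 9 = [3, 0, 3].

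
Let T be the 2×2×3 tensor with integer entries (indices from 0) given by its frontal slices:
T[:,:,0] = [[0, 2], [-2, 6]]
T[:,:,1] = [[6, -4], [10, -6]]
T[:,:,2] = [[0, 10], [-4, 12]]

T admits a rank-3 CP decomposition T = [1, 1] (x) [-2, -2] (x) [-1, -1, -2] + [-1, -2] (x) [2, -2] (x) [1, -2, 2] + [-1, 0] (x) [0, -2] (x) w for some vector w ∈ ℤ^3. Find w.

Subtract the known terms from T to get the rank-1 residual R = [-1, 0] (x) [0, -2] (x) w, so R[i,j,k] = a[i]·b[j]·w[k]. Pick indices with nonzero a[0]·b[1] = (-1)·(-2) = 2. Only the fibre through (0,1,·) is needed: R[0,1,:] = T[0,1,:] − Σₗ aₗ[0]bₗ[1]cₗ = [2, -4, 10] − (1)·(-2)·[-1, -1, -2] − (-1)·(-2)·[1, -2, 2] = [-2, -2, 2]. Then w[k] = R[0,1,k] / 2 for each k, giving w = [-2, -2, 2] / 2 = [-1, -1, 1].

w = [-1, -1, 1]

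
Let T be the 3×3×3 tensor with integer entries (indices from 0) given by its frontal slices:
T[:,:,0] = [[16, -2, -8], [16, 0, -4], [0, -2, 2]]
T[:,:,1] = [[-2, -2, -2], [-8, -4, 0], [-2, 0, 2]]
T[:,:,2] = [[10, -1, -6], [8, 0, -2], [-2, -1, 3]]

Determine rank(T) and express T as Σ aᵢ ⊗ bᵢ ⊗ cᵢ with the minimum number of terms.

rank(T) = 3

Lower bound: the mode-2 unfolding of T (rows indexed by j, columns by (i,k) = (0,0), (0,1), (0,2), (1,0), (1,1), (1,2), (2,0), (2,1), (2,2)) is [[16, -2, 10, 16, -8, 8, 0, -2, -2], [-2, -2, -1, 0, -4, 0, -2, 0, -1], [-8, -2, -6, -4, 0, -2, 2, 2, 3]].
There the 3×3 minor on rows j ∈ {0, 1, 2}, columns (i,k) ∈ {(0,0), (0,1), (0,2)} is det [[16, -2, 10], [-2, -2, -1], [-8, -2, -6]] = 48 ≠ 0, so this unfolding has rank ≥ 3; CP rank is at least every unfolding rank, so rank(T) ≥ 3. (This is only a lower bound: in general the CP rank may exceed every unfolding rank, so we still need to exhibit 3 rank-1 terms summing to T.)
Upper bound: T is a sum of 3 rank-1 terms, T = [1, 0, -1] ⊗ [1, 0, -1] ⊗ [4, 2, 4] + [1, 2, 0] ⊗ [2, 1, 0] ⊗ [2, -2, 1] + [2, 2, 1] ⊗ [2, -1, -1] ⊗ [2, 0, 1] (one valid choice — decompositions are not unique — normalised so each a, b is primitive with positive first nonzero entry; check it by expanding all entries), so rank(T) ≤ 3.
These bounds meet, so rank(T) = 3.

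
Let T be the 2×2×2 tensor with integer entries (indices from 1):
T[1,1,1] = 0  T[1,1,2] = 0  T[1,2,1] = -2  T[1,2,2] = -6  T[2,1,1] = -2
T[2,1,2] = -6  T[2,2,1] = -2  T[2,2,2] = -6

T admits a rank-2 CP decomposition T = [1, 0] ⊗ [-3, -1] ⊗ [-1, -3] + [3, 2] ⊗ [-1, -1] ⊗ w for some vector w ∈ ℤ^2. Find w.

w = [1, 3]

Subtract the known terms from T to get the rank-1 residual R = [3, 2] ⊗ [-1, -1] ⊗ w, so R[i,j,k] = a[i]·b[j]·w[k]. Pick indices with nonzero a[1]·b[1] = (3)·(-1) = -3. Only the fibre through (1,1,·) is needed: R[1,1,:] = T[1,1,:] − Σₗ aₗ[1]bₗ[1]cₗ = [0, 0] − (1)·(-3)·[-1, -3] = [-3, -9]. Then w[k] = R[1,1,k] / -3 for each k, giving w = [-3, -9] / -3 = [1, 3].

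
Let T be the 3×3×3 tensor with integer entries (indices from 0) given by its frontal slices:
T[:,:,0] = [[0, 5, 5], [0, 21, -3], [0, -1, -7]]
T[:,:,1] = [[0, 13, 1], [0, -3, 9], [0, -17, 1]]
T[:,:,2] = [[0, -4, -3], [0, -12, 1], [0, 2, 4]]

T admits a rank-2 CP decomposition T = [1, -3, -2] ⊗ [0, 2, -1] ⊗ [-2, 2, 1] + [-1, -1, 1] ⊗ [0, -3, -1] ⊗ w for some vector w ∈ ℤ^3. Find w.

w = [3, 3, -2]

Subtract the known terms from T to get the rank-1 residual R = [-1, -1, 1] ⊗ [0, -3, -1] ⊗ w, so R[i,j,k] = a[i]·b[j]·w[k]. Pick indices with nonzero a[0]·b[1] = (-1)·(-3) = 3. Only the fibre through (0,1,·) is needed: R[0,1,:] = T[0,1,:] − Σₗ aₗ[0]bₗ[1]cₗ = [5, 13, -4] − (1)·(2)·[-2, 2, 1] = [9, 9, -6]. Then w[k] = R[0,1,k] / 3 for each k, giving w = [9, 9, -6] / 3 = [3, 3, -2].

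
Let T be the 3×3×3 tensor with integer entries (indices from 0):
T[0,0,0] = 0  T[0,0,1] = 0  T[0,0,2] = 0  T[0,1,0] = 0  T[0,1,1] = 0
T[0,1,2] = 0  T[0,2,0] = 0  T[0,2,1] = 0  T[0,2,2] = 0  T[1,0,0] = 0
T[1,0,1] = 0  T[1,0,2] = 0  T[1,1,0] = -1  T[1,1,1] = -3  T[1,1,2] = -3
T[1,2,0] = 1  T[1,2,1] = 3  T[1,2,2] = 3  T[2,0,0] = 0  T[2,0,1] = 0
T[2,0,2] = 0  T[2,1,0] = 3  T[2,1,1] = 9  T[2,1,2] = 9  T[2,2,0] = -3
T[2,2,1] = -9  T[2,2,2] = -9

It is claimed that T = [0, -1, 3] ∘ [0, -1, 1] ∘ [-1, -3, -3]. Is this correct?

Reconstruct entrywise from the claimed factors. For example, T[1,0,1] = 0 and Σₗ aₗ[1]bₗ[0]cₗ[1] = (-1)·(0)·(-3) = 0; checking all 27 entries, every one matches. The claim holds.

Yes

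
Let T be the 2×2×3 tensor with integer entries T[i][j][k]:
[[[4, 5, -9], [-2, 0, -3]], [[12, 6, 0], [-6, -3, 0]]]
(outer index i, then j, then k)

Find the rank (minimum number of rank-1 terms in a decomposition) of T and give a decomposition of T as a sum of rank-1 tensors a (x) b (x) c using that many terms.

rank(T) = 2

Lower bound: the mode-2 unfolding of T (rows indexed by j, columns by (i,k) = (0,0), (0,1), (0,2), (1,0), (1,1), (1,2)) is [[4, 5, -9, 12, 6, 0], [-2, 0, -3, -6, -3, 0]].
There the 2×2 minor on rows j ∈ {0, 1}, columns (i,k) ∈ {(0,0), (0,1)} is det [[4, 5], [-2, 0]] = 10 ≠ 0, so this unfolding has rank ≥ 2; CP rank is at least every unfolding rank, so rank(T) ≥ 2. (Flattening ranks never certify an upper bound on CP rank; for that we must actually write T with 2 rank-1 terms.)
Upper bound — finding two terms. Write S_k = T[:,:,k] for the frontal slices: S₀ = [[4, -2], [12, -6]], S₁ = [[5, 0], [6, -3]], S₂ = [[-9, -3], [0, 0]].
If T = a₁ (x) b₁ (x) c₁ + a₂ (x) b₂ (x) c₂ then each S_k = c₁[k]·a₁b₁ᵀ + c₂[k]·a₂b₂ᵀ. S₀ and S₁ are linearly independent, so a₁b₁ᵀ and a₂b₂ᵀ must span the same plane of matrices: they are the rank-1 matrices of the form x·S₀ + y·S₁.
det(x·S₀ + y·S₁) is −30·xy − 15·y² = (-15)·(y)(2·x + y), vanishing at (x:y) = (1:0) and (1:-2).
M₁ = S₀ = [[4, -2], [12, -6]] = 2·[1, 3][2, -1]ᵀ and M₂ = S₀ − 2·S₁ = [[-6, -2], [0, 0]] = (-2)·[1, 0][3, 1]ᵀ, so take a₁ = [1, 3], b₁ = [2, -1], a₂ = [1, 0], b₂ = [3, 1].
Each slice is an integer combination of E₁ = a₁b₁ᵀ and E₂ = a₂b₂ᵀ: S₀ = 2·E₁, S₁ = E₁ + E₂, S₂ = −3·E₂; reading off coefficients, c₁ = [2, 1, 0] and c₂ = [0, 1, -3].
Hence T = [1, 3] (x) [2, -1] (x) [2, 1, 0] + [1, 0] (x) [3, 1] (x) [0, 1, -3], so rank(T) ≤ 2.
These bounds meet, so rank(T) = 2.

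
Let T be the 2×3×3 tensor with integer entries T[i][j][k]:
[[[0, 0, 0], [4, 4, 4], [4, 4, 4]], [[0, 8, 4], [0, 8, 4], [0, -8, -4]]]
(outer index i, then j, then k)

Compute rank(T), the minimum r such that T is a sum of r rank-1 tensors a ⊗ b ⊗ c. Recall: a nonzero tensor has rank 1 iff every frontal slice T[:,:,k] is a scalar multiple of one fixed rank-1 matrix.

Lower bound: the mode-2 unfolding of T (rows indexed by j, columns by (i,k) = (0,0), (0,1), (0,2), (1,0), (1,1), (1,2)) is [[0, 0, 0, 0, 8, 4], [4, 4, 4, 0, 8, 4], [4, 4, 4, 0, -8, -4]].
There the 2×2 minor on rows j ∈ {0, 1}, columns (i,k) ∈ {(0,0), (1,1)} is det [[0, 8], [4, 8]] = -32 ≠ 0, so this unfolding has rank ≥ 2; CP rank is at least every unfolding rank, so rank(T) ≥ 2. (Flattening ranks never certify an upper bound on CP rank; for that we must actually write T with 2 rank-1 terms.)
Upper bound — finding two terms. Write S_k = T[:,:,k] for the frontal slices: S₀ = [[0, 4, 4], [0, 0, 0]], S₁ = [[0, 4, 4], [8, 8, -8]], S₂ = [[0, 4, 4], [4, 4, -4]].
If T = a₁ ⊗ b₁ ⊗ c₁ + a₂ ⊗ b₂ ⊗ c₂ then each S_k = c₁[k]·a₁b₁ᵀ + c₂[k]·a₂b₂ᵀ. S₀ and S₁ are linearly independent, so a₁b₁ᵀ and a₂b₂ᵀ must span the same plane of matrices: they are the rank-1 matrices of the form x·S₀ + y·S₁.
The 2×2 minor of x·S₀ + y·S₁ on rows {0,1}, columns {0,1} is −32·xy − 32·y² = (-32)·(y)(x + y), vanishing at (x:y) = (1:0) and (1:-1).
M₁ = S₀ = [[0, 4, 4], [0, 0, 0]] = 4·(1, 0)(0, 1, 1)ᵀ and M₂ = S₀ − S₁ = [[0, 0, 0], [-8, -8, 8]] = (-8)·(0, 1)(1, 1, -1)ᵀ, so take a₁ = (1, 0), b₁ = (0, 1, 1), a₂ = (0, 1), b₂ = (1, 1, -1).
Each slice is an integer combination of E₁ = a₁b₁ᵀ and E₂ = a₂b₂ᵀ: S₀ = 4·E₁, S₁ = 4·E₁ + 8·E₂, S₂ = 4·E₁ + 4·E₂; reading off coefficients, c₁ = (4, 4, 4) and c₂ = (0, 8, 4).
Hence T = (1, 0) ⊗ (0, 1, 1) ⊗ (4, 4, 4) + (0, 1) ⊗ (1, 1, -1) ⊗ (0, 8, 4), so rank(T) ≤ 2.
These bounds meet, so rank(T) = 2.
Check entry T[1,1,1] = 8: (0)·(1)·(4) + (1)·(1)·(8) = 8.

2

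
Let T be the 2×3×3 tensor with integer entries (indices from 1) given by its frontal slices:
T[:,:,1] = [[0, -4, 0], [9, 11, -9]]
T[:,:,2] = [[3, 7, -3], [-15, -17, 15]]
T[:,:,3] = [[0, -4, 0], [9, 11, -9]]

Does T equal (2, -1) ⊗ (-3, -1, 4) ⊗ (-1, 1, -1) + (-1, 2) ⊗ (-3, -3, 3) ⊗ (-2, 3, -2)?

No

Reconstruct entry (1,3,1) from the claimed factors: Σₗ aₗ[1]bₗ[3]cₗ[1] = (2)·(4)·(-1) + (-1)·(3)·(-2) = -2, but T[1,3,1] = 0. The claim is false.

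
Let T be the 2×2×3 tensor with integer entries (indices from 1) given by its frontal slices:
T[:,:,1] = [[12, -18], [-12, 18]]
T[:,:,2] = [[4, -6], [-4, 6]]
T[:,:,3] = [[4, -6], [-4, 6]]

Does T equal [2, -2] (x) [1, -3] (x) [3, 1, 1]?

Reconstruct entry (1,1,1) from the claimed factors: Σₗ aₗ[1]bₗ[1]cₗ[1] = (2)·(1)·(3) = 6, but T[1,1,1] = 12. The claim is false.

No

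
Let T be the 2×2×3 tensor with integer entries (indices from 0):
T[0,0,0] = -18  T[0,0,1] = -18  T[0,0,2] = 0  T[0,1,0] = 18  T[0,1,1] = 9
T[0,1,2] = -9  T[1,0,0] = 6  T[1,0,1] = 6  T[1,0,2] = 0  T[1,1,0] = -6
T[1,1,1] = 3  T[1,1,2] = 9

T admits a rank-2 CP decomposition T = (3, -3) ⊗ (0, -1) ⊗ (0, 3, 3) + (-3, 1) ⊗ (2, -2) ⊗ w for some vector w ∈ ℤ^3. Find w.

w = (3, 3, 0)

Subtract the known terms from T to get the rank-1 residual R = (-3, 1) ⊗ (2, -2) ⊗ w, so R[i,j,k] = a[i]·b[j]·w[k]. Pick indices with nonzero a[0]·b[0] = (-3)·(2) = -6. Only the fibre through (0,0,·) is needed: R[0,0,:] = T[0,0,:] − Σₗ aₗ[0]bₗ[0]cₗ = [-18, -18, 0] − (3)·(0)·(0, 3, 3) = [-18, -18, 0]. Then w[k] = R[0,0,k] / -6 for each k, giving w = [-18, -18, 0] / -6 = (3, 3, 0).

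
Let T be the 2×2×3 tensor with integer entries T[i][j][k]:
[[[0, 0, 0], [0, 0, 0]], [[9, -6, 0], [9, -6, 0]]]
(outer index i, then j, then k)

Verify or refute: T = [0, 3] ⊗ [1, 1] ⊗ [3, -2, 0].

Yes

Reconstruct entrywise from the claimed factors. For example, T[0,0,0] = 0 and Σₗ aₗ[0]bₗ[0]cₗ[0] = (0)·(1)·(3) = 0; checking all 12 entries, every one matches. The claim holds.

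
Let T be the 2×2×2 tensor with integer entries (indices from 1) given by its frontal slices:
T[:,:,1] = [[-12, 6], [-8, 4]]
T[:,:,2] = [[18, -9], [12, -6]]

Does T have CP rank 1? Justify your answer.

Yes

If T = a ⊗ b ⊗ c then every fibre of T is a multiple of the corresponding factor, so read the factors off the fibres through the nonzero entry T[1,1,1] = -12.
The mode-1 fibre T[:,1,1] = [-12, -8] gives a = [3, 2] (primitive direction); the mode-2 fibre T[1,:,1] = [-12, 6] gives b = [2, -1]; then c[k] = T[1,1,k] / (a[1]·b[1]) = [-12, 18] / 6 = [-2, 3].
Expanding [3, 2] ⊗ [2, -1] ⊗ [-2, 3] reproduces all 8 entries of T, so T = [3, 2] ⊗ [2, -1] ⊗ [-2, 3] and rank(T) ≤ 1.
Equivalently every frontal slice T[:,:,k] is c[k] times the rank-1 matrix [3, 2] ⊗ [2, -1]. So T has rank 1 (it is nonzero).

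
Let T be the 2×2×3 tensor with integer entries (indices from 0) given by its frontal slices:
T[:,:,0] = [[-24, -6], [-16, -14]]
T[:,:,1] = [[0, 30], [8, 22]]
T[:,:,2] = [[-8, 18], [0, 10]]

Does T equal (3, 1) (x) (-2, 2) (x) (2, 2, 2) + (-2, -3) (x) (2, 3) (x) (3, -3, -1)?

Reconstruct entry (1,0,0) from the claimed factors: Σₗ aₗ[1]bₗ[0]cₗ[0] = (1)·(-2)·(2) + (-3)·(2)·(3) = -22, but T[1,0,0] = -16. The claim is false.

No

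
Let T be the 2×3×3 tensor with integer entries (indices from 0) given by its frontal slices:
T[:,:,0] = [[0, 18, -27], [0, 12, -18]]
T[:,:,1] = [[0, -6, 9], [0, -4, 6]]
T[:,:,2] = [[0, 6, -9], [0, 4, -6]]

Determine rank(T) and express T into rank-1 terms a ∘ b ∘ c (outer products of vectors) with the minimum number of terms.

rank(T) = 1

Lower bound: T ≠ 0 (e.g. T[0,1,0] = 18), so rank(T) ≥ 1.
Upper bound: if T = a ∘ b ∘ c then every fibre of T is a multiple of the corresponding factor, so read the factors off the fibres through the nonzero entry T[0,1,0] = 18.
The mode-1 fibre T[:,1,0] = [18, 12] gives a = [3, 2] (primitive direction); the mode-2 fibre T[0,:,0] = [0, 18, -27] gives b = [0, 2, -3]; then c[k] = T[0,1,k] / (a[0]·b[1]) = [18, -6, 6] / 6 = [3, -1, 1].
Expanding [3, 2] ∘ [0, 2, -3] ∘ [3, -1, 1] reproduces all 18 entries of T, so T = [3, 2] ∘ [0, 2, -3] ∘ [3, -1, 1] and rank(T) ≤ 1.
These bounds meet, so rank(T) = 1.
Check entry T[0,0,1] = 0: (3)·(0)·(-1) = 0.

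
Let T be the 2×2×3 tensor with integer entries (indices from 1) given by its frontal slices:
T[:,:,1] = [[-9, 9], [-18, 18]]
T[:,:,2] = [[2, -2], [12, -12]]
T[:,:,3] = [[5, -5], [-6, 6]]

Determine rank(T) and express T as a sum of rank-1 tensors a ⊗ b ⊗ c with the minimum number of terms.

Lower bound: the mode-1 unfolding of T (rows indexed by i, columns by (j,k) = (1,1), (1,2), (1,3), (2,1), (2,2), (2,3)) is [[-9, 2, 5, 9, -2, -5], [-18, 12, -6, 18, -12, 6]].
There the 2×2 minor on rows i ∈ {1, 2}, columns (j,k) ∈ {(1,1), (1,2)} is det [[-9, 2], [-18, 12]] = -72 ≠ 0, so this unfolding has rank ≥ 2; CP rank is at least every unfolding rank, so rank(T) ≥ 2. (This is only a lower bound: in general the CP rank may exceed every unfolding rank, so we still need to exhibit 2 rank-1 terms summing to T.)
Upper bound — finding two terms. Every mode-2 slice of T is a multiple of one matrix: T[:,j,:] = b[j]·M with b = [1, -1] and M = [[-9, 2, 5], [-18, 12, -6]] (rows indexed by i, columns by k). So it suffices to write M as a sum of two rank-1 matrices.
Splitting M by its rows (i = 1, 2), M = [1, 0][-9, 2, 5]ᵀ + [0, 1][-18, 12, -6]ᵀ.
Hence T = [1, 0] ⊗ [1, -1] ⊗ [-9, 2, 5] + [0, 1] ⊗ [1, -1] ⊗ [-18, 12, -6], so rank(T) ≤ 2.
These bounds meet, so rank(T) = 2.

rank(T) = 2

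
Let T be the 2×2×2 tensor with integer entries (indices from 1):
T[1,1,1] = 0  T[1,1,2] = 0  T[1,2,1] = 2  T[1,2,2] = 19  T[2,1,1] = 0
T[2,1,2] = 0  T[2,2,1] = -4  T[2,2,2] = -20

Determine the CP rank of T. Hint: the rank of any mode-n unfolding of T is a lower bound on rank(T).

Lower bound: the mode-3 unfolding of T (rows indexed by k, columns by (i,j) = (1,1), (1,2), (2,1), (2,2)) is [[0, 2, 0, -4], [0, 19, 0, -20]].
There the 2×2 minor on rows k ∈ {1, 2}, columns (i,j) ∈ {(1,2), (2,2)} is det [[2, -4], [19, -20]] = 36 ≠ 0, so this unfolding has rank ≥ 2; CP rank is at least every unfolding rank, so rank(T) ≥ 2. (This is only a lower bound: in general the CP rank may exceed every unfolding rank, so we still need to exhibit 2 rank-1 terms summing to T.)
Upper bound — finding two terms. Every mode-2 slice of T is a multiple of one matrix: T[:,j,:] = b[j]·M with b = [0, 1] and M = [[2, 19], [-4, -20]] (rows indexed by i, columns by k). So it suffices to write M as a sum of two rank-1 matrices.
Splitting M by its rows (i = 1, 2), M = [1, 0][2, 19]ᵀ + [0, 1][-4, -20]ᵀ.
Hence T = [1, 0] (x) [0, 1] (x) [2, 19] + [0, 1] (x) [0, 1] (x) [-4, -20], so rank(T) ≤ 2.
These bounds meet, so rank(T) = 2.

2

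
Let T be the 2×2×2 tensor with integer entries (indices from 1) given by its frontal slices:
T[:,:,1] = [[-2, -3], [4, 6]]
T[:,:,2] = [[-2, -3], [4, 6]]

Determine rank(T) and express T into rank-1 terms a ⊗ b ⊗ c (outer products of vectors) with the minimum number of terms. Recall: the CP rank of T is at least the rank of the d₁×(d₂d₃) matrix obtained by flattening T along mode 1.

Lower bound: T ≠ 0 (e.g. T[1,1,1] = -2), so rank(T) ≥ 1.
Upper bound: the mode-1 fibre T[:,1,1] = [-2, 4] gives a = [1, -2] (primitive direction); the mode-2 fibre T[1,:,1] = [-2, -3] gives b = [2, 3]; then c[k] = T[1,1,k] / (a[1]·b[1]) = [-2, -2] / 2 = [-1, -1].
Expanding [1, -2] ⊗ [2, 3] ⊗ [-1, -1] reproduces all 8 entries of T, so T = [1, -2] ⊗ [2, 3] ⊗ [-1, -1] and rank(T) ≤ 1.
These bounds meet, so rank(T) = 1.

rank(T) = 1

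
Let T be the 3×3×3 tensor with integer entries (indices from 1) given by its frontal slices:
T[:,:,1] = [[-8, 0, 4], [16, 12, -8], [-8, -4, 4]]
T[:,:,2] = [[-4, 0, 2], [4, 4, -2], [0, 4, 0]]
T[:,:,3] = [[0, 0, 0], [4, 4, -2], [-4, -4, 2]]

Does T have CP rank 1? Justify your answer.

The mode-3 unfolding of T (rows indexed by k, columns by (i,j) = (1,1), (1,2), (1,3), (2,1), (2,2), (2,3), (3,1), (3,2), (3,3)) is [[-8, 0, 4, 16, 12, -8, -8, -4, 4], [-4, 0, 2, 4, 4, -2, 0, 4, 0], [0, 0, 0, 4, 4, -2, -4, -4, 2]].
There the 3×3 minor on rows k ∈ {1, 2, 3}, columns (i,j) ∈ {(1,1), (2,1), (2,2)} is det [[-8, 16, 12], [-4, 4, 4], [0, 4, 4]] = 64 ≠ 0, so this unfolding has rank ≥ 3; CP rank is at least every unfolding rank, so rank(T) ≥ 3.
In particular rank(T) ≥ 3 > 1, so T is not rank-1.

No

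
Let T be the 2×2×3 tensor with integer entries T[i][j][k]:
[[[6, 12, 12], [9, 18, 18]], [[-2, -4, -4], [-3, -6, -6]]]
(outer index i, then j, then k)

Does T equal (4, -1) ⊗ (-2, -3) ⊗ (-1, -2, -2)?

No

Reconstruct entry (0,0,0) from the claimed factors: Σₗ aₗ[0]bₗ[0]cₗ[0] = (4)·(-2)·(-1) = 8, but T[0,0,0] = 6. The claim is false.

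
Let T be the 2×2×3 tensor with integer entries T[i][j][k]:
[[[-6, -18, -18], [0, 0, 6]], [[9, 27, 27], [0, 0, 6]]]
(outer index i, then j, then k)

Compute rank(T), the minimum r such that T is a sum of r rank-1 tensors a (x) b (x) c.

2

Lower bound: in the mode-1 unfolding of T (rows indexed by i, columns by (j,k)) the 2×2 minor on rows i ∈ {0, 1}, columns (j,k) ∈ {(0,0), (1,2)} is det [[-6, 6], [9, 6]] = -90 ≠ 0, so that unfolding has rank ≥ 2 and hence rank(T) ≥ 2 (CP rank is at least every unfolding rank, though it can be larger).
Upper bound: with S_k = T[:,:,k], the two rank-1 terms a₁b₁ᵀ, a₂b₂ᵀ are the rank-1 members of the pencil x·S₀ + y·S₂.
det(x·S₀ + y·S₂) is −90·xy − 270·y² = (-90)·(x + 3·y)(y), vanishing at (x:y) = (3:-1) and (1:0).
M₁ = 3·S₀ − S₂ = [[0, -6], [0, -6]] = (-6)·[1, 1][0, 1]ᵀ and M₂ = S₀ = [[-6, 0], [9, 0]] = (-3)·[2, -3][1, 0]ᵀ, so take a₁ = [1, 1], b₁ = [0, 1], a₂ = [2, -3], b₂ = [1, 0].
Each slice is an integer combination of E₁ = a₁b₁ᵀ and E₂ = a₂b₂ᵀ: S₀ = −3·E₂, S₁ = −9·E₂, S₂ = 6·E₁ − 9·E₂; reading off coefficients, c₁ = [0, 0, 6] and c₂ = [-3, -9, -9].
Hence T = [1, 1] (x) [0, 1] (x) [0, 0, 6] + [2, -3] (x) [1, 0] (x) [-3, -9, -9], so rank(T) ≤ 2.
These bounds meet, so rank(T) = 2.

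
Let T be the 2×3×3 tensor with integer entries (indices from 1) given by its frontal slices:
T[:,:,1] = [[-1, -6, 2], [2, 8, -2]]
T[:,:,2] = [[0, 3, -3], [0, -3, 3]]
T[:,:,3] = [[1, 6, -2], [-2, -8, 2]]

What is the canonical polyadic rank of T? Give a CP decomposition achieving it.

Lower bound: in the mode-2 unfolding of T (rows indexed by j, columns by (i,k)) the 3×3 minor on rows j ∈ {1, 2, 3}, columns (i,k) ∈ {(1,1), (1,2), (2,1)} is det [[-1, 0, 2], [-6, 3, 8], [2, -3, -2]] = 6 ≠ 0, so that unfolding has rank ≥ 3 and hence rank(T) ≥ 3 (CP rank is at least every unfolding rank, though it can be larger).
Upper bound: T is a sum of 3 rank-1 terms, T = (1, -2) ⊗ (1, 2, 0) ⊗ (-1, 0, 1) + (1, -1) ⊗ (0, 1, 1) ⊗ (0, -1, 0) + (1, -1) ⊗ (0, 2, -1) ⊗ (-2, 2, 2) (one valid choice — decompositions are not unique — normalised so each a, b is primitive with positive first nonzero entry; check it by expanding all entries), so rank(T) ≤ 3.
These bounds meet, so rank(T) = 3.

rank(T) = 3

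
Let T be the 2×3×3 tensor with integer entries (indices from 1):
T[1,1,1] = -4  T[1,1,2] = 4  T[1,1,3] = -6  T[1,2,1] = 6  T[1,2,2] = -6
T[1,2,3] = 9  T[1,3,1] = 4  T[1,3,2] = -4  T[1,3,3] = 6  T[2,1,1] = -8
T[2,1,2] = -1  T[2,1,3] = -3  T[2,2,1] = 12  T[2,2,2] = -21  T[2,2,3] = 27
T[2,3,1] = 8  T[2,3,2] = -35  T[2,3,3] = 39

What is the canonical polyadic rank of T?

2

Lower bound: in the mode-2 unfolding of T (rows indexed by j, columns by (i,k)) the 2×2 minor on rows j ∈ {1, 2}, columns (i,k) ∈ {(1,1), (2,2)} is det [[-4, -1], [6, -21]] = 90 ≠ 0, so that unfolding has rank ≥ 2 and hence rank(T) ≥ 2 (CP rank is at least every unfolding rank, though it can be larger).
Upper bound: with S_k = T[:,:,k], the two rank-1 terms a₁b₁ᵀ, a₂b₂ᵀ are the rank-1 members of the pencil x·S₁ + y·S₂.
The 2×2 minor of x·S₁ + y·S₂ on rows {1,2}, columns {1,2} is 90·xy − 90·y² = 90·(x − y)(y), vanishing at (x:y) = (1:1) and (1:0).
M₁ = S₁ + S₂ = [[0, 0, 0], [-9, -9, -27]] = (-9)·(0, 1)(1, 1, 3)ᵀ and M₂ = S₁ = [[-4, 6, 4], [-8, 12, 8]] = (-2)·(1, 2)(2, -3, -2)ᵀ, so take a₁ = (0, 1), b₁ = (1, 1, 3), a₂ = (1, 2), b₂ = (2, -3, -2).
Each slice is an integer combination of E₁ = a₁b₁ᵀ and E₂ = a₂b₂ᵀ: S₁ = −2·E₂, S₂ = −9·E₁ + 2·E₂, S₃ = 9·E₁ − 3·E₂; reading off coefficients, c₁ = (0, -9, 9) and c₂ = (-2, 2, -3).
Hence T = (0, 1) (x) (1, 1, 3) (x) (0, -9, 9) + (1, 2) (x) (2, -3, -2) (x) (-2, 2, -3), so rank(T) ≤ 2.
These bounds meet, so rank(T) = 2.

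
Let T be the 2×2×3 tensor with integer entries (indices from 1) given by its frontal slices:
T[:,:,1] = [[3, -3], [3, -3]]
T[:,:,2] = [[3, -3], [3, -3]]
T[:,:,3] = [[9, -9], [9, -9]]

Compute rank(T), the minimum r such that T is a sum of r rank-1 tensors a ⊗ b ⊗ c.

Lower bound: T ≠ 0 (e.g. T[1,1,1] = 3), so rank(T) ≥ 1.
Upper bound: if T = a ⊗ b ⊗ c then every fibre of T is a multiple of the corresponding factor, so read the factors off the fibres through the nonzero entry T[1,1,1] = 3.
The mode-1 fibre T[:,1,1] = [3, 3] gives a = (1, 1) (primitive direction); the mode-2 fibre T[1,:,1] = [3, -3] gives b = (1, -1); then c[k] = T[1,1,k] / (a[1]·b[1]) = [3, 3, 9] / 1 = (3, 3, 9).
Expanding (1, 1) ⊗ (1, -1) ⊗ (3, 3, 9) reproduces all 12 entries of T, so T = (1, 1) ⊗ (1, -1) ⊗ (3, 3, 9) and rank(T) ≤ 1.
These bounds meet, so rank(T) = 1.

1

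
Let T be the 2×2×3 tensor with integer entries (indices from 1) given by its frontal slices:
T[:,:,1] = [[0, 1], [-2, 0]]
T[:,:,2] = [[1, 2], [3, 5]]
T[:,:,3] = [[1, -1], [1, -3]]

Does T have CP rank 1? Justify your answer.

No

The mode-3 unfolding of T (rows indexed by k, columns by (i,j) = (1,1), (1,2), (2,1), (2,2)) is [[0, 1, -2, 0], [1, 2, 3, 5], [1, -1, 1, -3]].
There the 3×3 minor on rows k ∈ {1, 2, 3}, columns (i,j) ∈ {(1,1), (1,2), (2,1)} is det [[0, 1, -2], [1, 2, 3], [1, -1, 1]] = 8 ≠ 0, so this unfolding has rank ≥ 3; CP rank is at least every unfolding rank, so rank(T) ≥ 3.
In particular rank(T) ≥ 3 > 1, so T is not rank-1.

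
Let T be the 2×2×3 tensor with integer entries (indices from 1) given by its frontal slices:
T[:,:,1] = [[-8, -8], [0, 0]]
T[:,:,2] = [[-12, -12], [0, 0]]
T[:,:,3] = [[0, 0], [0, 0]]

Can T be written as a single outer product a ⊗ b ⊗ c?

If T = a ⊗ b ⊗ c then every fibre of T is a multiple of the corresponding factor, so read the factors off the fibres through the nonzero entry T[1,1,1] = -8.
The mode-1 fibre T[:,1,1] = [-8, 0] gives a = (1, 0) (primitive direction); the mode-2 fibre T[1,:,1] = [-8, -8] gives b = (1, 1); then c[k] = T[1,1,k] / (a[1]·b[1]) = [-8, -12, 0] / 1 = (-8, -12, 0).
Expanding (1, 0) ⊗ (1, 1) ⊗ (-8, -12, 0) reproduces all 12 entries of T, so T = (1, 0) ⊗ (1, 1) ⊗ (-8, -12, 0) and rank(T) ≤ 1.
Equivalently every frontal slice T[:,:,k] is c[k] times the rank-1 matrix (1, 0) ⊗ (1, 1). So T has rank 1 (it is nonzero).

Yes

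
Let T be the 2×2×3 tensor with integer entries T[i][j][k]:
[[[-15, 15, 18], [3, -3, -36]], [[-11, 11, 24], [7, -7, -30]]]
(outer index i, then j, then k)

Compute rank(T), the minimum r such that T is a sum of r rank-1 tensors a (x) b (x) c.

Lower bound: in the mode-1 unfolding of T (rows indexed by i, columns by (j,k)) the 2×2 minor on rows i ∈ {0, 1}, columns (j,k) ∈ {(0,0), (0,2)} is det [[-15, 18], [-11, 24]] = -162 ≠ 0, so that unfolding has rank ≥ 2 and hence rank(T) ≥ 2 (CP rank is at least every unfolding rank, though it can be larger).
Upper bound: with S_k = T[:,:,k], the two rank-1 terms a₁b₁ᵀ, a₂b₂ᵀ are the rank-1 members of the pencil x·S₀ + y·S₂.
det(x·S₀ + y·S₂) is −72·x² + 108·xy + 324·y² = (-36)·(x − 3·y)(2·x + 3·y), vanishing at (x:y) = (3:1) and (3:-2).
M₁ = 3·S₀ + S₂ = [[-27, -27], [-9, -9]] = (-9)·[3, 1][1, 1]ᵀ and M₂ = 3·S₀ − 2·S₂ = [[-81, 81], [-81, 81]] = (-81)·[1, 1][1, -1]ᵀ, so take a₁ = [3, 1], b₁ = [1, 1], a₂ = [1, 1], b₂ = [1, -1].
Each slice is an integer combination of E₁ = a₁b₁ᵀ and E₂ = a₂b₂ᵀ: S₀ = −2·E₁ − 9·E₂, S₁ = 2·E₁ + 9·E₂, S₂ = −3·E₁ + 27·E₂; reading off coefficients, c₁ = [-2, 2, -3] and c₂ = [-9, 9, 27].
Hence T = [3, 1] (x) [1, 1] (x) [-2, 2, -3] + [1, 1] (x) [1, -1] (x) [-9, 9, 27], so rank(T) ≤ 2.
These bounds meet, so rank(T) = 2.

2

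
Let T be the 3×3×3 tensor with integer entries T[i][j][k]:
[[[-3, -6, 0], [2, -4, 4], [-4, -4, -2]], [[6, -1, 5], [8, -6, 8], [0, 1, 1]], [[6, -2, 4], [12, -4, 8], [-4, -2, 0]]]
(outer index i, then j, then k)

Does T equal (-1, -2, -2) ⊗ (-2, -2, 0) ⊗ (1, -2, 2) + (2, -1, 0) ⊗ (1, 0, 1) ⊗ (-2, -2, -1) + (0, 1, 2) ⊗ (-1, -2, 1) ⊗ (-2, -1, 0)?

No

Reconstruct entry (0,0,0) from the claimed factors: Σₗ aₗ[0]bₗ[0]cₗ[0] = (-1)·(-2)·(1) + (2)·(1)·(-2) + (0)·(-1)·(-2) = -2, but T[0,0,0] = -3. The claim is false.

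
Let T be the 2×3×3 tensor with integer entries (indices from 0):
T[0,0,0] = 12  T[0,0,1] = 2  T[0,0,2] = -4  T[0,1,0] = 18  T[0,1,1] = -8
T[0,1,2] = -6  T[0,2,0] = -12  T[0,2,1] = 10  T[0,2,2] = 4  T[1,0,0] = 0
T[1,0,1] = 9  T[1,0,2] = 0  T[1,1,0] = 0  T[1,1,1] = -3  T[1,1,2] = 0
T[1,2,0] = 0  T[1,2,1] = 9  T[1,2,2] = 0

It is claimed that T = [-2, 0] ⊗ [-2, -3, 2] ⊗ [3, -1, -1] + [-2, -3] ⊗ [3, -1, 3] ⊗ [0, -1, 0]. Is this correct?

Reconstruct entrywise from the claimed factors. For example, T[0,0,2] = -4 and Σₗ aₗ[0]bₗ[0]cₗ[2] = (-2)·(-2)·(-1) + (-2)·(3)·(0) = -4; checking all 18 entries, every one matches. The claim holds.

Yes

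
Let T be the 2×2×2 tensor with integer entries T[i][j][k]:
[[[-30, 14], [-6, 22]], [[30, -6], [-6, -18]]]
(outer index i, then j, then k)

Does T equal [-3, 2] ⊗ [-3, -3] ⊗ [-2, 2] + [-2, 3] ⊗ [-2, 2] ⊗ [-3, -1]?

Yes

Reconstruct entrywise from the claimed factors. For example, T[0,0,1] = 14 and Σₗ aₗ[0]bₗ[0]cₗ[1] = (-3)·(-3)·(2) + (-2)·(-2)·(-1) = 14; checking all 8 entries, every one matches. The claim holds.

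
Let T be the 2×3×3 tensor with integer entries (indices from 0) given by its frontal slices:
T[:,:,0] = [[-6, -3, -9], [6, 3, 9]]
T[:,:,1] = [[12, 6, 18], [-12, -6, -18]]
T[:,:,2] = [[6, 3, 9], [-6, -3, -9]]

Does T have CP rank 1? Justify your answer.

If T = a ⊗ b ⊗ c then every fibre of T is a multiple of the corresponding factor, so read the factors off the fibres through the nonzero entry T[0,0,0] = -6.
The mode-1 fibre T[:,0,0] = [-6, 6] gives a = [1, -1] (primitive direction); the mode-2 fibre T[0,:,0] = [-6, -3, -9] gives b = [2, 1, 3]; then c[k] = T[0,0,k] / (a[0]·b[0]) = [-6, 12, 6] / 2 = [-3, 6, 3].
Expanding [1, -1] ⊗ [2, 1, 3] ⊗ [-3, 6, 3] reproduces all 18 entries of T, so T = [1, -1] ⊗ [2, 1, 3] ⊗ [-3, 6, 3] and rank(T) ≤ 1.
Equivalently every frontal slice T[:,:,k] is c[k] times the rank-1 matrix [1, -1] ⊗ [2, 1, 3]. So T has rank 1 (it is nonzero).

Yes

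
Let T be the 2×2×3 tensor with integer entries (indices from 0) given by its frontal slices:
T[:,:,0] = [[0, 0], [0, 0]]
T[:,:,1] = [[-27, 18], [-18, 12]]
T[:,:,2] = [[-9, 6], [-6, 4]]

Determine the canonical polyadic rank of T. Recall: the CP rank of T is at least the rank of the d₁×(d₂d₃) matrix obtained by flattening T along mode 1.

Lower bound: T ≠ 0 (e.g. T[0,0,1] = -27), so rank(T) ≥ 1.
Upper bound: if T = a ⊗ b ⊗ c then every fibre of T is a multiple of the corresponding factor, so read the factors off the fibres through the nonzero entry T[0,0,1] = -27.
The mode-1 fibre T[:,0,1] = [-27, -18] gives a = [3, 2] (primitive direction); the mode-2 fibre T[0,:,1] = [-27, 18] gives b = [3, -2]; then c[k] = T[0,0,k] / (a[0]·b[0]) = [0, -27, -9] / 9 = [0, -3, -1].
Expanding [3, 2] ⊗ [3, -2] ⊗ [0, -3, -1] reproduces all 12 entries of T, so T = [3, 2] ⊗ [3, -2] ⊗ [0, -3, -1] and rank(T) ≤ 1.
These bounds meet, so rank(T) = 1.

1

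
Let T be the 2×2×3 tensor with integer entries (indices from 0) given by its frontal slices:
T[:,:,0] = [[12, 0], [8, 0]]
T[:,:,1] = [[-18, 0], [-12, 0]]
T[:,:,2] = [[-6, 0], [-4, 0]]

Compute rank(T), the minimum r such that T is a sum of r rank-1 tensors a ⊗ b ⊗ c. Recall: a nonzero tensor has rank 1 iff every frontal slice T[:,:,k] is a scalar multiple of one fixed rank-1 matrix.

Lower bound: T ≠ 0 (e.g. T[0,0,0] = 12), so rank(T) ≥ 1.
Upper bound: if T = a ⊗ b ⊗ c then every fibre of T is a multiple of the corresponding factor, so read the factors off the fibres through the nonzero entry T[0,0,0] = 12.
The mode-1 fibre T[:,0,0] = [12, 8] gives a = (3, 2) (primitive direction); the mode-2 fibre T[0,:,0] = [12, 0] gives b = (1, 0); then c[k] = T[0,0,k] / (a[0]·b[0]) = [12, -18, -6] / 3 = (4, -6, -2).
Expanding (3, 2) ⊗ (1, 0) ⊗ (4, -6, -2) reproduces all 12 entries of T, so T = (3, 2) ⊗ (1, 0) ⊗ (4, -6, -2) and rank(T) ≤ 1.
These bounds meet, so rank(T) = 1.

1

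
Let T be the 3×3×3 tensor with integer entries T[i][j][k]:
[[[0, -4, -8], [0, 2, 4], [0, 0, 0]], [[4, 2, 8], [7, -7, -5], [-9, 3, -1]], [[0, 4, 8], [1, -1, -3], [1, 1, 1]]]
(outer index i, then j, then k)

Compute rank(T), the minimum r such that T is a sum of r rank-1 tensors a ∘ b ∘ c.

Lower bound: the mode-1 unfolding of T (rows indexed by i, columns by (j,k) = (0,0), (0,1), (0,2), (1,0), (1,1), (1,2), (2,0), (2,1), (2,2)) is [[0, -4, -8, 0, 2, 4, 0, 0, 0], [4, 2, 8, 7, -7, -5, -9, 3, -1], [0, 4, 8, 1, -1, -3, 1, 1, 1]].
There the 3×3 minor on rows i ∈ {0, 1, 2}, columns (j,k) ∈ {(0,0), (0,1), (1,0)} is det [[0, -4, 0], [4, 2, 7], [0, 4, 1]] = 16 ≠ 0, so this unfolding has rank ≥ 3; CP rank is at least every unfolding rank, so rank(T) ≥ 3. (This is only a lower bound: in general the CP rank may exceed every unfolding rank, so we still need to exhibit 3 rank-1 terms summing to T.)
Upper bound: T is a sum of 3 rank-1 terms, T = [0, 1, -1] ∘ [0, 1, 1] ∘ [-1, -1, -1] + [0, 1, 0] ∘ [1, 2, -2] ∘ [4, -2, 0] + [1, -1, -1] ∘ [2, -1, 0] ∘ [0, -2, -4] (written with every a and b primitive with positive leading entry and the scale carried by c; CP decompositions are not unique, and this one is verified by expanding entrywise), so rank(T) ≤ 3.
These bounds meet, so rank(T) = 3.

3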